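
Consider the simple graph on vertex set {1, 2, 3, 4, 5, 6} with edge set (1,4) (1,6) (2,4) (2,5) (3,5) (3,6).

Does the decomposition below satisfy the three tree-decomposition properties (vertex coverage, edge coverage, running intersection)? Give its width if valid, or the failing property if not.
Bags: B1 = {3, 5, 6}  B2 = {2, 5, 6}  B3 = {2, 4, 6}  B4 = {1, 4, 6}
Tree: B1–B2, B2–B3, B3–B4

Yes; width 2.

Every vertex of G appears in some bag (union = {1, 2, 3, 4, 5, 6}); every edge is covered by a bag; and for each vertex v the set of bags containing v is connected in the bag tree. The decomposition is therefore valid. The largest bag has 3 vertices, so the width is 2.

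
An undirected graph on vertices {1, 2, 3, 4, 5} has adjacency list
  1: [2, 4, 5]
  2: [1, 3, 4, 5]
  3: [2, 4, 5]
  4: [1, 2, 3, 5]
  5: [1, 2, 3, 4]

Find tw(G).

3

A width-3 tree decomposition is:
Bags: B1 = {1, 2, 4, 5}  B2 = {2, 3, 4, 5}
Tree: B1–B2
The largest bag has 4 vertices, giving width 3; this decomposition certifies tw(G) ≤ 3. For the lower bound, the 4 vertices {1, 2, 4, 5} are pairwise adjacent, and any tree decomposition puts a clique entirely inside one bag — forcing width ≥ 3. Hence tw(G) = 3 exactly.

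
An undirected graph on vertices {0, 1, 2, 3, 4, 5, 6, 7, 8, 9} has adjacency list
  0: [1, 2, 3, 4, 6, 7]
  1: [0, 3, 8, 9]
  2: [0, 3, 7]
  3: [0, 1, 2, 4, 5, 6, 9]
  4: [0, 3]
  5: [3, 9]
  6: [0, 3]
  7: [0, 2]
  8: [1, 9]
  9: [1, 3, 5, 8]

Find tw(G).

2

A width-2 tree decomposition is:
Bags: B1 = {0, 3, 6}  B2 = {0, 1, 3}  B3 = {1, 3, 9}  B4 = {0, 2, 3}  B5 = {1, 8, 9}  B6 = {0, 2, 7}  B7 = {0, 3, 4}  B8 = {3, 5, 9}
Tree: B1–B2, B2–B3, B1–B4, B3–B5, B4–B6, B2–B7, B3–B8
Every bag has size at most 3, so the width is 3 − 1 = 2 and tw(G) ≤ 2. Conversely, {1, 8, 9} is a clique of size 3, and the vertices of any clique must share a bag in every tree decomposition; so some bag has ≥ 3 vertices and tw(G) ≥ 2. Hence tw(G) = 2 exactly.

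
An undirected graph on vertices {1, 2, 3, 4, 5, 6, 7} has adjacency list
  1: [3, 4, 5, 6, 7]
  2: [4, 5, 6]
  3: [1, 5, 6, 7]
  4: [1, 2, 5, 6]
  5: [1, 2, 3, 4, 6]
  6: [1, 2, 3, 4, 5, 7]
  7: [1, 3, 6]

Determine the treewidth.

3

A width-3 tree decomposition is:
Bags: B1 = {1, 3, 6, 7}  B2 = {1, 3, 5, 6}  B3 = {1, 4, 5, 6}  B4 = {2, 4, 5, 6}
Tree: B1–B2, B2–B3, B3–B4
Each bag holds 4 vertices, so the decomposition has width 3, which upper-bounds the treewidth. For the lower bound, the 4 vertices {1, 3, 5, 6} are pairwise adjacent, and any tree decomposition puts a clique entirely inside one bag — forcing width ≥ 3. Hence tw(G) = 3 exactly.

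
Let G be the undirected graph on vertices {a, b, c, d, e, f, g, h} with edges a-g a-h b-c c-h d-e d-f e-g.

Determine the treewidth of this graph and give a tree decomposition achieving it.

Treewidth 1.
Bags: B1 = {b, c}  B2 = {c, h}  B3 = {a, h}  B4 = {a, g}  B5 = {e, g}  B6 = {d, e}  B7 = {d, f}
Tree: B1–B2, B2–B3, B3–B4, B4–B5, B5–B6, B6–B7

Every bag has size at most 2, so the width is 2 − 1 = 1 and tw(G) ≤ 1. G has an edge, so its treewidth is at least 1. The upper and lower bounds meet at 1, so that is the treewidth.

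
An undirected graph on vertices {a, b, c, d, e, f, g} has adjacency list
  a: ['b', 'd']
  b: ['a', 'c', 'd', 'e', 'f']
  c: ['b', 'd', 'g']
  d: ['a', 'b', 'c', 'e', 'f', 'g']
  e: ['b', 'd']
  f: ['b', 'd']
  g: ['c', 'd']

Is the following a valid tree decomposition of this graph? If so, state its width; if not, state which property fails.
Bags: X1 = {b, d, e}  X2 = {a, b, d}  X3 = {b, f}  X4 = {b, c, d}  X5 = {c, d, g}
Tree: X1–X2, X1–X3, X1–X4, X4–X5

A tree decomposition must satisfy three properties: every vertex lies in some bag; for every edge, both endpoints lie together in some bag; and for every vertex, the bags containing it form a connected subtree. Here edge (d,f) lies in no bag, so the decomposition is invalid.

No — edge (d,f) lies in no bag.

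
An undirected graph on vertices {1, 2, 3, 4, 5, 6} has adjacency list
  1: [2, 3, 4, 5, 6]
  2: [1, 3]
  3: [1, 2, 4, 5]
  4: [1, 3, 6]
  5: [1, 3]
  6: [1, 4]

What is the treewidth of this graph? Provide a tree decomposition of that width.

Treewidth 2.
Bags: B1 = {1, 4, 6}  B2 = {1, 3, 4}  B3 = {1, 2, 3}  B4 = {1, 3, 5}
Tree: B1–B2, B2–B3, B2–B4

Every bag has size at most 3, so the width is 3 − 1 = 2 and tw(G) ≤ 2. For the lower bound, the 3 vertices {1, 2, 3} are pairwise adjacent, and any tree decomposition puts a clique entirely inside one bag — forcing width ≥ 2. Therefore the treewidth is 2.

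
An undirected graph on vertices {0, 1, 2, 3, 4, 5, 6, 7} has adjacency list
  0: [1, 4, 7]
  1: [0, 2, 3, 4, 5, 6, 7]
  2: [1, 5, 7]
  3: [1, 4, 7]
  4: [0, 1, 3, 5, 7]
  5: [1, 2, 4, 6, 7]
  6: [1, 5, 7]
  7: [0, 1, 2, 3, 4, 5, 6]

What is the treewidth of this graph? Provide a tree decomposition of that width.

Each bag holds 4 vertices, so the decomposition has width 3, which upper-bounds the treewidth. Conversely, {1, 2, 5, 7} is a clique of size 4, and the vertices of any clique must share a bag in every tree decomposition; so some bag has ≥ 4 vertices and tw(G) ≥ 3. Hence tw(G) = 3 exactly.

Treewidth 3.
One optimal decomposition is:
Bags: B1 = {1, 3, 4, 7}  B2 = {1, 4, 5, 7}  B3 = {0, 1, 4, 7}  B4 = {1, 2, 5, 7}  B5 = {1, 5, 6, 7}
Tree: B1–B2, B2–B3, B2–B4, B4–B5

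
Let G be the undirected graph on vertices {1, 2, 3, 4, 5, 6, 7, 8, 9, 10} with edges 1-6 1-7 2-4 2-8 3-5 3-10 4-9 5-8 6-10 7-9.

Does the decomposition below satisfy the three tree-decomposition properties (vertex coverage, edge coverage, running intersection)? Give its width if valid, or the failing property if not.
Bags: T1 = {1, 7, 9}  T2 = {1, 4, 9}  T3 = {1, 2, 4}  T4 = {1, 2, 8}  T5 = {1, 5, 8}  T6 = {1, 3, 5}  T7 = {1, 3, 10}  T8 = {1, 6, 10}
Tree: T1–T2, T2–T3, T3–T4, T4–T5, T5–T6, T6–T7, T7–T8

Yes; width 2.

Every vertex of G appears in some bag (union = {1, 2, 3, 4, 5, 6, 7, 8, 9, 10}); every edge is covered by a bag; and for each vertex v the set of bags containing v is connected in the bag tree. The decomposition is therefore valid. The largest bag has 3 vertices, so the width is 2.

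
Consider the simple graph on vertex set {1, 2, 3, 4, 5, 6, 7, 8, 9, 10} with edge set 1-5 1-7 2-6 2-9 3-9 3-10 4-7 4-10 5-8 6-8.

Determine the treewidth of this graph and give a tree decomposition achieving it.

The largest bag has 3 vertices, giving width 2; this decomposition certifies tw(G) ≤ 2. Since 7–4–10–3–9–2–6–8–5–1–7 is a cycle in G, G is not acyclic. Forests are exactly the graphs of treewidth ≤ 1, so tw(G) ≥ 2. The upper and lower bounds meet at 2, so that is the treewidth.

Treewidth 2.
One such decomposition:
Bags: B1 = {4, 7, 10}  B2 = {3, 7, 10}  B3 = {3, 7, 9}  B4 = {2, 7, 9}  B5 = {2, 6, 7}  B6 = {6, 7, 8}  B7 = {5, 7, 8}  B8 = {1, 5, 7}
Tree: B1–B2, B2–B3, B3–B4, B4–B5, B5–B6, B6–B7, B7–B8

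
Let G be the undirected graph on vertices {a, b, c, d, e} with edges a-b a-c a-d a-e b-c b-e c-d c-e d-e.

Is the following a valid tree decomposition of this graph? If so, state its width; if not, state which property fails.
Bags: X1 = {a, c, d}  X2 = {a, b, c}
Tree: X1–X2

A tree decomposition must satisfy three properties: every vertex lies in some bag; for every edge, both endpoints lie together in some bag; and for every vertex, the bags containing it form a connected subtree. Here vertex e appears in no bag, so the decomposition is invalid.

No — vertex e appears in no bag.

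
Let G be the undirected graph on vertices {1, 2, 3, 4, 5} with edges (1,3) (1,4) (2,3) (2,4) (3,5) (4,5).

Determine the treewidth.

2

A width-2 tree decomposition is:
Bags: B1 = {2, 3, 4}  B2 = {1, 3, 4}  B3 = {3, 4, 5}
Tree: B1–B2, B2–B3
Every bag has size at most 3, so the width is 3 − 1 = 2 and tw(G) ≤ 2. For the lower bound, G contains the cycle 4–2–3–1–4, so G is not a forest; only forests have treewidth ≤ 1, hence tw(G) ≥ 2. Hence tw(G) = 2 exactly.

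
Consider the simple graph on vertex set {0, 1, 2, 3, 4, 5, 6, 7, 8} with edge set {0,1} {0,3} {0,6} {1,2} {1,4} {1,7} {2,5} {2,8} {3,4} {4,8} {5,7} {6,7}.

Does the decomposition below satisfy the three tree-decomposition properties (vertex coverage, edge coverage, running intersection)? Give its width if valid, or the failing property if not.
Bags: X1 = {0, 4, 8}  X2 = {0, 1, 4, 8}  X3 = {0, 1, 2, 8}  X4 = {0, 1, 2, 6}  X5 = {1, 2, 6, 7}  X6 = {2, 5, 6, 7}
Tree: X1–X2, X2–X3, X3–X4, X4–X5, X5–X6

A tree decomposition must satisfy three properties: every vertex lies in some bag; for every edge, both endpoints lie together in some bag; and for every vertex, the bags containing it form a connected subtree. Here vertex 3 appears in no bag, so the decomposition is invalid.

No — vertex 3 appears in no bag.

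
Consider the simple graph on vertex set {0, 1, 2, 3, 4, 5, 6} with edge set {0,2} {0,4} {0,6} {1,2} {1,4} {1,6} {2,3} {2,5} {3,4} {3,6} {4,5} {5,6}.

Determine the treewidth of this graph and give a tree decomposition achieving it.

Treewidth 3.
One such decomposition:
Bags: B1 = {2, 4, 5, 6}  B2 = {1, 2, 4, 6}  B3 = {2, 3, 4, 6}  B4 = {0, 2, 4, 6}
Tree: B1–B2, B2–B3, B3–B4

Every bag has size at most 4, so the width is 4 − 1 = 3 and tw(G) ≤ 3. For the lower bound: the 4 vertex sets {4,5}, {1,6}, {2}, {3} are disjoint, each induces a connected subgraph, and every pair is joined by at least one edge of G. Contracting each set to a single vertex therefore yields K_{4} as a minor, and since treewidth is minor-monotone, tw(G) ≥ tw(K_{4}) = 3. Hence tw(G) = 3 exactly.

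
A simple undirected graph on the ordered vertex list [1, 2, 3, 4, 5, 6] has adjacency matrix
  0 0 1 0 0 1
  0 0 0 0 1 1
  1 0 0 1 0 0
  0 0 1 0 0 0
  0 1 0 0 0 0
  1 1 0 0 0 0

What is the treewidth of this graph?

1

A width-1 tree decomposition is:
Bags: B1 = {3, 4}  B2 = {1, 3}  B3 = {1, 6}  B4 = {2, 6}  B5 = {2, 5}
Tree: B1–B2, B2–B3, B3–B4, B4–B5
Each bag holds 2 vertices, so the decomposition has width 1, which upper-bounds the treewidth. G has an edge, so its treewidth is at least 1. Combining the bounds, tw(G) = 1.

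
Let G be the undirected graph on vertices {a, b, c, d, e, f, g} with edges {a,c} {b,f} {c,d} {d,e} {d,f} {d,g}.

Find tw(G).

1

A width-1 tree decomposition is:
Bags: B1 = {c, d}  B2 = {d, f}  B3 = {a, c}  B4 = {b, f}  B5 = {d, e}  B6 = {d, g}
Tree: B1–B2, B1–B3, B2–B4, B2–B5, B1–B6
Each bag holds 2 vertices, so the decomposition has width 1, which upper-bounds the treewidth. Since G has at least one edge (e.g. c–d), it is not an edgeless graph, so tw(G) ≥ 1. Hence tw(G) = 1 exactly.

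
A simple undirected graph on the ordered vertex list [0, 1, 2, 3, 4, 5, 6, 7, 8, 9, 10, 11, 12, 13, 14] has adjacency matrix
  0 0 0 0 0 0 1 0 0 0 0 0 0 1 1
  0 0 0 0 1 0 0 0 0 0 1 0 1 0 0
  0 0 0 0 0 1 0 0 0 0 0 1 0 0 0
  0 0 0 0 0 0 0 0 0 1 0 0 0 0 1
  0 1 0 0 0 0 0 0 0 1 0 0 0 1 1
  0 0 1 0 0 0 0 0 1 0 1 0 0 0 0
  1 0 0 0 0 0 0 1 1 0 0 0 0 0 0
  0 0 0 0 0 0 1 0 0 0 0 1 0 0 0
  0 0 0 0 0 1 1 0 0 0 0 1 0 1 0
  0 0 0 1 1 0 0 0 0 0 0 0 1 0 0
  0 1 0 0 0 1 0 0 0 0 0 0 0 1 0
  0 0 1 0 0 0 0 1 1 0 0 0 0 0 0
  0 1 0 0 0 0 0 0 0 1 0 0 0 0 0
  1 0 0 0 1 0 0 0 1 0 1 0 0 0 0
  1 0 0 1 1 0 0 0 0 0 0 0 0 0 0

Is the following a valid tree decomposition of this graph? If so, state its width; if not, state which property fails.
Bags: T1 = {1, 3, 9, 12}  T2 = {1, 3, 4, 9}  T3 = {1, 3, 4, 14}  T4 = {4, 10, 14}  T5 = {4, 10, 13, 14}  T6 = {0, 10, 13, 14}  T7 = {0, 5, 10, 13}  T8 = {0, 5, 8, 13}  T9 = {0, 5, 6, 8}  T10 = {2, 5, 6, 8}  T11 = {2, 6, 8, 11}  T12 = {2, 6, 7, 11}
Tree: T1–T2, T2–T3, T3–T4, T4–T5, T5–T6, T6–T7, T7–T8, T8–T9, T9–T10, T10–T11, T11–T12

No — edge (1,10) lies in no bag.

A tree decomposition must satisfy three properties: every vertex lies in some bag; for every edge, both endpoints lie together in some bag; and for every vertex, the bags containing it form a connected subtree. Here edge (1,10) lies in no bag, so the decomposition is invalid.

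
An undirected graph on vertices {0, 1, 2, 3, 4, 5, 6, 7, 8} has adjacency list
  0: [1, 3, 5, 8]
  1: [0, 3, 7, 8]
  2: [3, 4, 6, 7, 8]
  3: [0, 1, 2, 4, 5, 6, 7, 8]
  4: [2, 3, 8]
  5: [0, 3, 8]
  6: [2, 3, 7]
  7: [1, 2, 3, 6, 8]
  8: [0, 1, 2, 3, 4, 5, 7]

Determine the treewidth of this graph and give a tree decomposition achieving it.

Every bag has size at most 4, so the width is 4 − 1 = 3 and tw(G) ≤ 3. For the lower bound, the 4 vertices {0, 1, 3, 8} are pairwise adjacent, and any tree decomposition puts a clique entirely inside one bag — forcing width ≥ 3. Therefore the treewidth is 3.

Treewidth 3.
One such decomposition:
Bags: B1 = {2, 3, 7, 8}  B2 = {2, 3, 4, 8}  B3 = {1, 3, 7, 8}  B4 = {0, 1, 3, 8}  B5 = {2, 3, 6, 7}  B6 = {0, 3, 5, 8}
Tree: B1–B2, B1–B3, B3–B4, B1–B5, B4–B6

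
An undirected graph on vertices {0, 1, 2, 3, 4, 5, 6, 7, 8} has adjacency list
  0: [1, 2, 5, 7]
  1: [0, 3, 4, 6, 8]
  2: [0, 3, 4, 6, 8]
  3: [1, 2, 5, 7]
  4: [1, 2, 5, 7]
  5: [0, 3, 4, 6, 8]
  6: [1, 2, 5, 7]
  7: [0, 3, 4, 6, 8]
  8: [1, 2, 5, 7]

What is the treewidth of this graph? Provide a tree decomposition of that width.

Treewidth 4.
One optimal decomposition is:
Bags: B1 = {1, 2, 4, 5, 7}  B2 = {0, 1, 2, 5, 7}  B3 = {1, 2, 3, 5, 7}  B4 = {1, 2, 5, 6, 7}  B5 = {1, 2, 5, 7, 8}
Tree: B1–B2, B2–B3, B3–B4, B4–B5

The largest bag has 5 vertices, giving width 4; this decomposition certifies tw(G) ≤ 4. For the lower bound: the 5 vertex sets {1,4}, {0,5}, {2,3}, {7}, {6} are disjoint, each induces a connected subgraph, and every pair is joined by at least one edge of G. Contracting each set to a single vertex therefore yields K_{5} as a minor, and since treewidth is minor-monotone, tw(G) ≥ tw(K_{5}) = 4. Therefore the treewidth is 4.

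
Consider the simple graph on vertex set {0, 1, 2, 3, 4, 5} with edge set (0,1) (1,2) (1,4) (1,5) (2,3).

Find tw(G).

A width-1 tree decomposition is:
Bags: B1 = {0, 1}  B2 = {1, 2}  B3 = {1, 4}  B4 = {2, 3}  B5 = {1, 5}
Tree: B1–B2, B2–B3, B2–B4, B3–B5
Every bag has size at most 2, so the width is 2 − 1 = 1 and tw(G) ≤ 1. G has an edge, so its treewidth is at least 1. Therefore the treewidth is 1.

1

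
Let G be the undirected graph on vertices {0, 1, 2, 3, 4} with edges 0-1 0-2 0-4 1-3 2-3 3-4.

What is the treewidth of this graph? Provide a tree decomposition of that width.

The largest bag has 3 vertices, giving width 2; this decomposition certifies tw(G) ≤ 2. The edges 0–4–3–1–0 form a cycle, so G is not a tree and its treewidth is at least 2. Combining the bounds, tw(G) = 2.

Treewidth 2.
Bags: B1 = {0, 3, 4}  B2 = {0, 1, 3}  B3 = {0, 2, 3}
Tree: B1–B2, B2–B3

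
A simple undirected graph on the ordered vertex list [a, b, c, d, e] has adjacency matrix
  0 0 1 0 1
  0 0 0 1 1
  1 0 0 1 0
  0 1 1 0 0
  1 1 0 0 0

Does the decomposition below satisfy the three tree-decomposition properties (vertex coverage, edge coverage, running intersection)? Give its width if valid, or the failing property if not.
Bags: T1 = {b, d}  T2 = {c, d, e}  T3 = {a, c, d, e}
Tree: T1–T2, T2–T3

A tree decomposition must satisfy three properties: every vertex lies in some bag; for every edge, both endpoints lie together in some bag; and for every vertex, the bags containing it form a connected subtree. Here edge (e,b) lies in no bag, so the decomposition is invalid.

No — edge (e,b) lies in no bag.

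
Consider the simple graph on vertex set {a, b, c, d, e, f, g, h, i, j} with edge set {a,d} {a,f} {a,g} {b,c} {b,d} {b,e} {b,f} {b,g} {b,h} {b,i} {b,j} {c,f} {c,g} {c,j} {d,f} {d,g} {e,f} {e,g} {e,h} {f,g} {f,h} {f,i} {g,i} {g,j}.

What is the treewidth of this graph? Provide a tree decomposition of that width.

The largest bag has 4 vertices, giving width 3; this decomposition certifies tw(G) ≤ 3. On the other hand G contains the 4-clique {b, c, g, j}. A clique must lie in a single bag of any decomposition, so no decomposition can have width below 3. Therefore the treewidth is 3.

Treewidth 3.
Bags: B1 = {b, d, f, g}  B2 = {b, c, f, g}  B3 = {a, d, f, g}  B4 = {b, f, g, i}  B5 = {b, e, f, g}  B6 = {b, c, g, j}  B7 = {b, e, f, h}
Tree: B1–B2, B1–B3, B2–B4, B4–B5, B2–B6, B5–B7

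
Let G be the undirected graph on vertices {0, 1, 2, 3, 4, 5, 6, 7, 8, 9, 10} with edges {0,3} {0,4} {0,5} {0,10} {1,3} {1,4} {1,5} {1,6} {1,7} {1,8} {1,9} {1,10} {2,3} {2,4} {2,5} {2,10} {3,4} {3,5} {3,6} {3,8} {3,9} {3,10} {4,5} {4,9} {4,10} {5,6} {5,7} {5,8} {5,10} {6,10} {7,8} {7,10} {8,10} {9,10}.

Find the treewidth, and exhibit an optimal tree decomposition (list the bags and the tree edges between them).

Each bag holds 5 vertices, so the decomposition has width 4, which upper-bounds the treewidth. For the lower bound, the 5 vertices {1, 3, 4, 9, 10} are pairwise adjacent, and any tree decomposition puts a clique entirely inside one bag — forcing width ≥ 4. The upper and lower bounds meet at 4, so that is the treewidth.

Treewidth 4.
One such decomposition:
Bags: B1 = {0, 3, 4, 5, 10}  B2 = {1, 3, 4, 5, 10}  B3 = {1, 3, 5, 8, 10}  B4 = {2, 3, 4, 5, 10}  B5 = {1, 3, 5, 6, 10}  B6 = {1, 5, 7, 8, 10}  B7 = {1, 3, 4, 9, 10}
Tree: B1–B2, B2–B3, B2–B4, B3–B5, B3–B6, B2–B7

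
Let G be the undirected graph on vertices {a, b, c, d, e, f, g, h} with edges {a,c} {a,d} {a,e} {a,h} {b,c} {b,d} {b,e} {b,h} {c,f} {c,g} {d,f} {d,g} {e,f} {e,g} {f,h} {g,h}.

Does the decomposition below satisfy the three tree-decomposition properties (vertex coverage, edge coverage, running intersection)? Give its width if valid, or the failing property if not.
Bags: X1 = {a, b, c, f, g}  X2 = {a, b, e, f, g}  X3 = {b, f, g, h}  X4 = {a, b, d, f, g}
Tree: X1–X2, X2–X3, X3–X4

No — edge (a,h) lies in no bag.

A tree decomposition must satisfy three properties: every vertex lies in some bag; for every edge, both endpoints lie together in some bag; and for every vertex, the bags containing it form a connected subtree. Here edge (a,h) lies in no bag, so the decomposition is invalid.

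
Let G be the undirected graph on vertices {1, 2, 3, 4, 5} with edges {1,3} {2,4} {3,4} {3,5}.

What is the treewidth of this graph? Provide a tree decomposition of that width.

The largest bag has 2 vertices, giving width 1; this decomposition certifies tw(G) ≤ 1. Since G has at least one edge (e.g. 2–4), it is not an edgeless graph, so tw(G) ≥ 1. Therefore the treewidth is 1.

Treewidth 1.
Bags: B1 = {2, 4}  B2 = {3, 4}  B3 = {3, 5}  B4 = {1, 3}
Tree: B1–B2, B2–B3, B3–B4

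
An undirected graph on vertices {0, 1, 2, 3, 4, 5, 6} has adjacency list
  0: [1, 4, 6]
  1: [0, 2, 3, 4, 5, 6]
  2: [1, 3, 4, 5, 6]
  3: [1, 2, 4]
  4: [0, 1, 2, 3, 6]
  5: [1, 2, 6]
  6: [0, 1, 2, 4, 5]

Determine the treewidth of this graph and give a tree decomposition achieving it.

Treewidth 3.
One such decomposition:
Bags: B1 = {1, 2, 3, 4}  B2 = {1, 2, 4, 6}  B3 = {1, 2, 5, 6}  B4 = {0, 1, 4, 6}
Tree: B1–B2, B2–B3, B2–B4

Each bag holds 4 vertices, so the decomposition has width 3, which upper-bounds the treewidth. For the lower bound, the 4 vertices {0, 1, 4, 6} are pairwise adjacent, and any tree decomposition puts a clique entirely inside one bag — forcing width ≥ 3. Hence tw(G) = 3 exactly.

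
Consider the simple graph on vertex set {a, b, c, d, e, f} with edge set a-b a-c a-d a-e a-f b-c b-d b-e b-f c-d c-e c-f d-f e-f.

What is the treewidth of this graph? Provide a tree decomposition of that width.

The largest bag has 5 vertices, giving width 4; this decomposition certifies tw(G) ≤ 4. Conversely, {a, b, c, d, f} is a clique of size 5, and the vertices of any clique must share a bag in every tree decomposition; so some bag has ≥ 5 vertices and tw(G) ≥ 4. Hence tw(G) = 4 exactly.

Treewidth 4.
One such decomposition:
Bags: B1 = {a, b, c, d, f}  B2 = {a, b, c, e, f}
Tree: B1–B2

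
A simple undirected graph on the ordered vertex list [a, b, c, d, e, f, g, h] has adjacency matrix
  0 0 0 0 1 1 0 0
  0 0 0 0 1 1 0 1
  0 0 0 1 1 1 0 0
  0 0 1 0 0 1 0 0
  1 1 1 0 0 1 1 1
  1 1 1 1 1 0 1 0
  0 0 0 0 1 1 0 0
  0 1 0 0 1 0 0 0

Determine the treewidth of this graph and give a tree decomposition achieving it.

The largest bag has 3 vertices, giving width 2; this decomposition certifies tw(G) ≤ 2. Conversely, {b, e, h} is a clique of size 3, and the vertices of any clique must share a bag in every tree decomposition; so some bag has ≥ 3 vertices and tw(G) ≥ 2. Combining the bounds, tw(G) = 2.

Treewidth 2.
One optimal decomposition is:
Bags: B1 = {b, e, f}  B2 = {e, f, g}  B3 = {c, e, f}  B4 = {b, e, h}  B5 = {a, e, f}  B6 = {c, d, f}
Tree: B1–B2, B1–B3, B1–B4, B2–B5, B3–B6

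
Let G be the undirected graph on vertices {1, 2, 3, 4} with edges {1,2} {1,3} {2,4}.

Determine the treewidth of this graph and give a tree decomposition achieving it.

Each bag holds 2 vertices, so the decomposition has width 1, which upper-bounds the treewidth. G has an edge, so its treewidth is at least 1. Therefore the treewidth is 1.

Treewidth 1.
One such decomposition:
Bags: B1 = {1, 3}  B2 = {1, 2}  B3 = {2, 4}
Tree: B1–B2, B2–B3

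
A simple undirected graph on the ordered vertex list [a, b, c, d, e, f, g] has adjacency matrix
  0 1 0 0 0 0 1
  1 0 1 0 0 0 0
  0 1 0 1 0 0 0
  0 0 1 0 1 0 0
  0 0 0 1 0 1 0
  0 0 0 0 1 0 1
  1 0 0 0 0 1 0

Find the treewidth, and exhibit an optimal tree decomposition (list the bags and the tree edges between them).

Every bag has size at most 3, so the width is 3 − 1 = 2 and tw(G) ≤ 2. The edges e–f–g–a–b–c–d–e form a cycle, so G is not a tree and its treewidth is at least 2. Combining the bounds, tw(G) = 2.

Treewidth 2.
One such decomposition:
Bags: B1 = {e, f, g}  B2 = {a, e, g}  B3 = {a, b, e}  B4 = {b, c, e}  B5 = {c, d, e}
Tree: B1–B2, B2–B3, B3–B4, B4–B5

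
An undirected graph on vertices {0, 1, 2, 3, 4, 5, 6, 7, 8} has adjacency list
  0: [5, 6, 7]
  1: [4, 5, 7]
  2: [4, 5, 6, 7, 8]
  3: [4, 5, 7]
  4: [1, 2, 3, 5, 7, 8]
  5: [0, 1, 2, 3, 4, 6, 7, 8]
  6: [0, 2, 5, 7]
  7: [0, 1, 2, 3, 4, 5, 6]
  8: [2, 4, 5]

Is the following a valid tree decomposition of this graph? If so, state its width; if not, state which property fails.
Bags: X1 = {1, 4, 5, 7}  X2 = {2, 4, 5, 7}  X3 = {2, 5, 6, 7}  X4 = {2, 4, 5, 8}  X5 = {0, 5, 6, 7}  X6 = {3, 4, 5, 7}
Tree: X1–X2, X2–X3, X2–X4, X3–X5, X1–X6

Vertex coverage: the bags together contain {0, 1, 2, 3, 4, 5, 6, 7, 8}, the full vertex set. Edge coverage: each edge of G has both endpoints in at least one bag. Running intersection: for every vertex, the bags containing it form a connected subtree. All three properties hold, so this is a valid tree decomposition of width max|bag| − 1 = 3, and hence tw(G) ≤ 3.

Yes; width 3.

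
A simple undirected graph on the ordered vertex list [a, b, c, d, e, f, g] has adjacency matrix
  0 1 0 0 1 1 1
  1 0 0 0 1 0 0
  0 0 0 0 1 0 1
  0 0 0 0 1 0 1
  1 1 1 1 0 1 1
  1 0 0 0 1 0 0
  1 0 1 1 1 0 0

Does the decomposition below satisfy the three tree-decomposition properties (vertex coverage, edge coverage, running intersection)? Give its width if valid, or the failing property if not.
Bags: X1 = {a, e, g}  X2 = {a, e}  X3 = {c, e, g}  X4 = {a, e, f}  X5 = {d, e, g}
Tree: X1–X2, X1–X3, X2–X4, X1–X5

A tree decomposition must satisfy three properties: every vertex lies in some bag; for every edge, both endpoints lie together in some bag; and for every vertex, the bags containing it form a connected subtree. Here vertex b appears in no bag, so the decomposition is invalid.

No — vertex b appears in no bag.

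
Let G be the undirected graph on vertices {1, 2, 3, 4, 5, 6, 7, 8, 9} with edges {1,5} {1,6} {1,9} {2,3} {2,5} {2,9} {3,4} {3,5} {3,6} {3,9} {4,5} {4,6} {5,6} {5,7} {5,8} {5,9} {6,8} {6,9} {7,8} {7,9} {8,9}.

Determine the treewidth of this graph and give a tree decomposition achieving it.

Each bag holds 4 vertices, so the decomposition has width 3, which upper-bounds the treewidth. For the lower bound, the 4 vertices {2, 3, 5, 9} are pairwise adjacent, and any tree decomposition puts a clique entirely inside one bag — forcing width ≥ 3. Combining the bounds, tw(G) = 3.

Treewidth 3.
Bags: B1 = {3, 4, 5, 6}  B2 = {3, 5, 6, 9}  B3 = {1, 5, 6, 9}  B4 = {5, 6, 8, 9}  B5 = {5, 7, 8, 9}  B6 = {2, 3, 5, 9}
Tree: B1–B2, B2–B3, B2–B4, B4–B5, B2–B6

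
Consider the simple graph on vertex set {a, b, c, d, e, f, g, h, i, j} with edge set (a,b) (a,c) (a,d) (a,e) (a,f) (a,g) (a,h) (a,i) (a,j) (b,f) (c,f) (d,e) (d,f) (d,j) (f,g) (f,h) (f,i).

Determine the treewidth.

2

A width-2 tree decomposition is:
Bags: B1 = {a, f, h}  B2 = {a, d, f}  B3 = {a, c, f}  B4 = {a, f, g}  B5 = {a, f, i}  B6 = {a, d, e}  B7 = {a, b, f}  B8 = {a, d, j}
Tree: B1–B2, B1–B3, B2–B4, B3–B5, B2–B6, B4–B7, B2–B8
Each bag holds 3 vertices, so the decomposition has width 2, which upper-bounds the treewidth. Conversely, {a, d, j} is a clique of size 3, and the vertices of any clique must share a bag in every tree decomposition; so some bag has ≥ 3 vertices and tw(G) ≥ 2. Combining the bounds, tw(G) = 2.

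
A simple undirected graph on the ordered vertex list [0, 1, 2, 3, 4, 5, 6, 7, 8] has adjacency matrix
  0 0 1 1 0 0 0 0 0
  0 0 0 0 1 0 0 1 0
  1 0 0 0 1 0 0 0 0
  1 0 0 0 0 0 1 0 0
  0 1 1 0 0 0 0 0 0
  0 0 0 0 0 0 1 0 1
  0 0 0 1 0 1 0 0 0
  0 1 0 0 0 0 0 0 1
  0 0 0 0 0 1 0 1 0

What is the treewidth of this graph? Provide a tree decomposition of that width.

Each bag holds 3 vertices, so the decomposition has width 2, which upper-bounds the treewidth. The edges 5–6–3–0–2–4–1–7–8–5 form a cycle, so G is not a tree and its treewidth is at least 2. Hence tw(G) = 2 exactly.

Treewidth 2.
Bags: B1 = {3, 5, 6}  B2 = {0, 3, 5}  B3 = {0, 2, 5}  B4 = {2, 4, 5}  B5 = {1, 4, 5}  B6 = {1, 5, 7}  B7 = {5, 7, 8}
Tree: B1–B2, B2–B3, B3–B4, B4–B5, B5–B6, B6–B7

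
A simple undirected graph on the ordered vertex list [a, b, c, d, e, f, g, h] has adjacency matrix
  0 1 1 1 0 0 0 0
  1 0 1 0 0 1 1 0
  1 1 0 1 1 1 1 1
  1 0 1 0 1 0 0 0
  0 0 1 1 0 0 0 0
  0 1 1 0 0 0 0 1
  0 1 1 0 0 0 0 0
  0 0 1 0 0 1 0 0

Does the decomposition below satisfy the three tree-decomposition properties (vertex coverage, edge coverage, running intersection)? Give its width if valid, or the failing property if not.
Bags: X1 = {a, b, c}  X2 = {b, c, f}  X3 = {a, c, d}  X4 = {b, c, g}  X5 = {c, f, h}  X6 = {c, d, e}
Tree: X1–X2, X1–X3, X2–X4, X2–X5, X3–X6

Yes; width 2.

Every vertex of G appears in some bag (union = {a, b, c, d, e, f, g, h}); every edge is covered by a bag; and for each vertex v the set of bags containing v is connected in the bag tree. The decomposition is therefore valid. The largest bag has 3 vertices, so the width is 2.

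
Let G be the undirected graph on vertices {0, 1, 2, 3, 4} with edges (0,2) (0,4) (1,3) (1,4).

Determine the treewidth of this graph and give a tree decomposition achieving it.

Treewidth 1.
Bags: B1 = {1, 3}  B2 = {1, 4}  B3 = {0, 4}  B4 = {0, 2}
Tree: B1–B2, B2–B3, B3–B4

Each bag holds 2 vertices, so the decomposition has width 1, which upper-bounds the treewidth. Any graph with an edge has treewidth ≥ 1, and G has the edge 3–1. Therefore the treewidth is 1.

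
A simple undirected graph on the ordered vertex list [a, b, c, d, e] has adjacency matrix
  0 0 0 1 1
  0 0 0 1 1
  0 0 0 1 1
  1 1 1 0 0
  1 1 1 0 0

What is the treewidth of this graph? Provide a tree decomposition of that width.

Each bag holds 3 vertices, so the decomposition has width 2, which upper-bounds the treewidth. The edges c–d–b–e–c form a cycle, so G is not a tree and its treewidth is at least 2. The upper and lower bounds meet at 2, so that is the treewidth.

Treewidth 2.
One optimal decomposition is:
Bags: B1 = {c, d, e}  B2 = {b, d, e}  B3 = {a, d, e}
Tree: B1–B2, B2–B3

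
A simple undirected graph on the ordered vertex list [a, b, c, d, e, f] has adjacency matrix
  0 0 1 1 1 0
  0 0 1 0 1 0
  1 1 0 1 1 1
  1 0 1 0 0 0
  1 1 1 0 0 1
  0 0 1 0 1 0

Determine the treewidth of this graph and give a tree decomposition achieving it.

Treewidth 2.
One such decomposition:
Bags: B1 = {b, c, e}  B2 = {a, c, e}  B3 = {c, e, f}  B4 = {a, c, d}
Tree: B1–B2, B2–B3, B2–B4

Each bag holds 3 vertices, so the decomposition has width 2, which upper-bounds the treewidth. On the other hand G contains the 3-clique {a, c, d}. A clique must lie in a single bag of any decomposition, so no decomposition can have width below 2. Combining the bounds, tw(G) = 2.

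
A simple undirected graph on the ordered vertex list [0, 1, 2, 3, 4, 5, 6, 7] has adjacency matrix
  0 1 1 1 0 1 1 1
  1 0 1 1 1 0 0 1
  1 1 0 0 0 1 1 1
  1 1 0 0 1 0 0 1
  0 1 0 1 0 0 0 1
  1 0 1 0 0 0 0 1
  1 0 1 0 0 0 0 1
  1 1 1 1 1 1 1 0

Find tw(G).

3

A width-3 tree decomposition is:
Bags: B1 = {0, 2, 5, 7}  B2 = {0, 1, 2, 7}  B3 = {0, 1, 3, 7}  B4 = {0, 2, 6, 7}  B5 = {1, 3, 4, 7}
Tree: B1–B2, B2–B3, B1–B4, B3–B5
The largest bag has 4 vertices, giving width 3; this decomposition certifies tw(G) ≤ 3. On the other hand G contains the 4-clique {0, 1, 2, 7}. A clique must lie in a single bag of any decomposition, so no decomposition can have width below 3. Therefore the treewidth is 3.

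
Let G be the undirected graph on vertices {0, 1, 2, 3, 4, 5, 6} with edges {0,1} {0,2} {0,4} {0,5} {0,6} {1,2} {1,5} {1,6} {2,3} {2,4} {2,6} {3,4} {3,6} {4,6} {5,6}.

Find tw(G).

3

A width-3 tree decomposition is:
Bags: B1 = {0, 1, 2, 6}  B2 = {0, 2, 4, 6}  B3 = {0, 1, 5, 6}  B4 = {2, 3, 4, 6}
Tree: B1–B2, B1–B3, B2–B4
Each bag holds 4 vertices, so the decomposition has width 3, which upper-bounds the treewidth. For the lower bound, the 4 vertices {0, 1, 2, 6} are pairwise adjacent, and any tree decomposition puts a clique entirely inside one bag — forcing width ≥ 3. The upper and lower bounds meet at 3, so that is the treewidth.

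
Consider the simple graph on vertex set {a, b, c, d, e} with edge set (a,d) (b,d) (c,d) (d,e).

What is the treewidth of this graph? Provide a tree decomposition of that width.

Treewidth 1.
One such decomposition:
Bags: B1 = {b, d}  B2 = {d, e}  B3 = {c, d}  B4 = {a, d}
Tree: B1–B2, B2–B3, B2–B4

Every bag has size at most 2, so the width is 2 − 1 = 1 and tw(G) ≤ 1. Any graph with an edge has treewidth ≥ 1, and G has the edge b–d. The upper and lower bounds meet at 1, so that is the treewidth.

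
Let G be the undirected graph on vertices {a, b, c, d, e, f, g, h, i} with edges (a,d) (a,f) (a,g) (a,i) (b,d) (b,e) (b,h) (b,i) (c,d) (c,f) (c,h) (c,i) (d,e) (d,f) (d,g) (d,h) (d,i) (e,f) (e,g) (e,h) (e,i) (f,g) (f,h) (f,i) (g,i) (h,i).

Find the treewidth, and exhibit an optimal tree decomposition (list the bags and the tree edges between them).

Treewidth 4.
One such decomposition:
Bags: B1 = {d, e, f, h, i}  B2 = {d, e, f, g, i}  B3 = {c, d, f, h, i}  B4 = {a, d, f, g, i}  B5 = {b, d, e, h, i}
Tree: B1–B2, B1–B3, B2–B4, B1–B5

Every bag has size at most 5, so the width is 5 − 1 = 4 and tw(G) ≤ 4. On the other hand G contains the 5-clique {d, e, f, g, i}. A clique must lie in a single bag of any decomposition, so no decomposition can have width below 4. The upper and lower bounds meet at 4, so that is the treewidth.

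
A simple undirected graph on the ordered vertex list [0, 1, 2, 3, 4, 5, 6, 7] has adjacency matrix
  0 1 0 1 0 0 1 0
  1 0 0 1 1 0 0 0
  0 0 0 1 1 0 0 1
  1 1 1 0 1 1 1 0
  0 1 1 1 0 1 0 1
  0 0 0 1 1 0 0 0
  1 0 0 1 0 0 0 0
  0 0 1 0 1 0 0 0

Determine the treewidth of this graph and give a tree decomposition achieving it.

Treewidth 2.
One optimal decomposition is:
Bags: B1 = {0, 1, 3}  B2 = {0, 3, 6}  B3 = {1, 3, 4}  B4 = {2, 3, 4}  B5 = {3, 4, 5}  B6 = {2, 4, 7}
Tree: B1–B2, B1–B3, B3–B4, B3–B5, B4–B6

Every bag has size at most 3, so the width is 3 − 1 = 2 and tw(G) ≤ 2. For the lower bound, the 3 vertices {0, 1, 3} are pairwise adjacent, and any tree decomposition puts a clique entirely inside one bag — forcing width ≥ 2. Hence tw(G) = 2 exactly.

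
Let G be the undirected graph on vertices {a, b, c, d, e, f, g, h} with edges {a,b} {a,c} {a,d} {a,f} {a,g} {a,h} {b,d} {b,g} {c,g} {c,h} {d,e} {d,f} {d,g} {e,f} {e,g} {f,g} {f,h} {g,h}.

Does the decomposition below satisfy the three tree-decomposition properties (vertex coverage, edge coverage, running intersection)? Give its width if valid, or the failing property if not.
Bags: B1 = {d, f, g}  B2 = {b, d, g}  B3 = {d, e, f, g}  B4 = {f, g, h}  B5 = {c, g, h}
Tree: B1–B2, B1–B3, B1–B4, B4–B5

A tree decomposition must satisfy three properties: every vertex lies in some bag; for every edge, both endpoints lie together in some bag; and for every vertex, the bags containing it form a connected subtree. Here vertex a appears in no bag, so the decomposition is invalid.

No — vertex a appears in no bag.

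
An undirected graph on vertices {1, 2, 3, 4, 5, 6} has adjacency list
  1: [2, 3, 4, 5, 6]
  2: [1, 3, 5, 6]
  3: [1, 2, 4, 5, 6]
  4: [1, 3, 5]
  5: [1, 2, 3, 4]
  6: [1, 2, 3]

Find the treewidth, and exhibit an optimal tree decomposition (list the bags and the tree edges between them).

Treewidth 3.
One such decomposition:
Bags: B1 = {1, 2, 3, 5}  B2 = {1, 2, 3, 6}  B3 = {1, 3, 4, 5}
Tree: B1–B2, B1–B3

Each bag holds 4 vertices, so the decomposition has width 3, which upper-bounds the treewidth. On the other hand G contains the 4-clique {1, 2, 3, 5}. A clique must lie in a single bag of any decomposition, so no decomposition can have width below 3. The upper and lower bounds meet at 3, so that is the treewidth.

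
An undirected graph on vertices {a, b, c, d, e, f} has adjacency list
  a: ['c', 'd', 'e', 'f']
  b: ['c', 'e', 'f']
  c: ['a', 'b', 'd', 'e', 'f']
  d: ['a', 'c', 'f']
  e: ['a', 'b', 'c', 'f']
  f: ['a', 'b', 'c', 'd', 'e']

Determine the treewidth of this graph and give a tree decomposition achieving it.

Treewidth 3.
One optimal decomposition is:
Bags: B1 = {a, c, e, f}  B2 = {b, c, e, f}  B3 = {a, c, d, f}
Tree: B1–B2, B1–B3

Each bag holds 4 vertices, so the decomposition has width 3, which upper-bounds the treewidth. On the other hand G contains the 4-clique {a, c, d, f}. A clique must lie in a single bag of any decomposition, so no decomposition can have width below 3. The upper and lower bounds meet at 3, so that is the treewidth.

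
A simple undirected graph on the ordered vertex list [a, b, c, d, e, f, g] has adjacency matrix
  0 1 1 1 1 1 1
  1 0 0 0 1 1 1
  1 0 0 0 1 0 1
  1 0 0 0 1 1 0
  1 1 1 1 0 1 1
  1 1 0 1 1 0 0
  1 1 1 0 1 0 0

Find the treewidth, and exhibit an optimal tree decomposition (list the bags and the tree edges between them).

Treewidth 3.
One optimal decomposition is:
Bags: B1 = {a, b, e, f}  B2 = {a, d, e, f}  B3 = {a, b, e, g}  B4 = {a, c, e, g}
Tree: B1–B2, B1–B3, B3–B4

The largest bag has 4 vertices, giving width 3; this decomposition certifies tw(G) ≤ 3. On the other hand G contains the 4-clique {a, c, e, g}. A clique must lie in a single bag of any decomposition, so no decomposition can have width below 3. The upper and lower bounds meet at 3, so that is the treewidth.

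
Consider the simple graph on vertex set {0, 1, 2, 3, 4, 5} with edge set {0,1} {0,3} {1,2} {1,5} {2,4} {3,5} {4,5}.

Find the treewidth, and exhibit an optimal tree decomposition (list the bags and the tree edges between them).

Treewidth 2.
One optimal decomposition is:
Bags: B1 = {0, 1, 3}  B2 = {1, 3, 5}  B3 = {1, 2, 5}  B4 = {2, 4, 5}
Tree: B1–B2, B2–B3, B3–B4

Each bag holds 3 vertices, so the decomposition has width 2, which upper-bounds the treewidth. Since 0–3–5–1–0 is a cycle in G, G is not acyclic. Forests are exactly the graphs of treewidth ≤ 1, so tw(G) ≥ 2. Hence tw(G) = 2 exactly.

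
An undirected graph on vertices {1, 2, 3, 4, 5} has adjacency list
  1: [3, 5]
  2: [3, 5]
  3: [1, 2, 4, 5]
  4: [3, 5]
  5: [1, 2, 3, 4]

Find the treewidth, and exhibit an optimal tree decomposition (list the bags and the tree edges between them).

The largest bag has 3 vertices, giving width 2; this decomposition certifies tw(G) ≤ 2. Conversely, {1, 3, 5} is a clique of size 3, and the vertices of any clique must share a bag in every tree decomposition; so some bag has ≥ 3 vertices and tw(G) ≥ 2. Hence tw(G) = 2 exactly.

Treewidth 2.
One optimal decomposition is:
Bags: B1 = {1, 3, 5}  B2 = {3, 4, 5}  B3 = {2, 3, 5}
Tree: B1–B2, B2–B3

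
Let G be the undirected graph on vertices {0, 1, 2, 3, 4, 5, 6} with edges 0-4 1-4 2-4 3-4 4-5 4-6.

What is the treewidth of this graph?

A width-1 tree decomposition is:
Bags: B1 = {0, 4}  B2 = {2, 4}  B3 = {3, 4}  B4 = {4, 6}  B5 = {4, 5}  B6 = {1, 4}
Tree: B1–B2, B2–B3, B1–B4, B3–B5, B4–B6
The largest bag has 2 vertices, giving width 1; this decomposition certifies tw(G) ≤ 1. Since G has at least one edge (e.g. 4–0), it is not an edgeless graph, so tw(G) ≥ 1. Hence tw(G) = 1 exactly.

1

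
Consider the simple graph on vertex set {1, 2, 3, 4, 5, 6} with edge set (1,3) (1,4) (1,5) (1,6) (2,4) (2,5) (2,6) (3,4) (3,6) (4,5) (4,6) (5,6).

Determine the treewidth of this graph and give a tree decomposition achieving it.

Treewidth 3.
One optimal decomposition is:
Bags: B1 = {1, 3, 4, 6}  B2 = {1, 4, 5, 6}  B3 = {2, 4, 5, 6}
Tree: B1–B2, B2–B3

Each bag holds 4 vertices, so the decomposition has width 3, which upper-bounds the treewidth. Conversely, {1, 3, 4, 6} is a clique of size 4, and the vertices of any clique must share a bag in every tree decomposition; so some bag has ≥ 4 vertices and tw(G) ≥ 3. Hence tw(G) = 3 exactly.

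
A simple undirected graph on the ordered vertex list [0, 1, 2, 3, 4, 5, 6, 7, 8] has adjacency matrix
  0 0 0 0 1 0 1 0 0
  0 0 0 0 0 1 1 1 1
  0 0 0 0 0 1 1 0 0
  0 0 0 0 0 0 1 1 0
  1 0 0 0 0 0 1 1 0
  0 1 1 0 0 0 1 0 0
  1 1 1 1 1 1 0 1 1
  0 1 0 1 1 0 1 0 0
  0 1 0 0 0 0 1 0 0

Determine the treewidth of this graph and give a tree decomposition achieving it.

Treewidth 2.
One such decomposition:
Bags: B1 = {1, 6, 7}  B2 = {1, 5, 6}  B3 = {1, 6, 8}  B4 = {2, 5, 6}  B5 = {4, 6, 7}  B6 = {3, 6, 7}  B7 = {0, 4, 6}
Tree: B1–B2, B2–B3, B2–B4, B1–B5, B5–B6, B5–B7

Every bag has size at most 3, so the width is 3 − 1 = 2 and tw(G) ≤ 2. For the lower bound, the 3 vertices {0, 4, 6} are pairwise adjacent, and any tree decomposition puts a clique entirely inside one bag — forcing width ≥ 2. Hence tw(G) = 2 exactly.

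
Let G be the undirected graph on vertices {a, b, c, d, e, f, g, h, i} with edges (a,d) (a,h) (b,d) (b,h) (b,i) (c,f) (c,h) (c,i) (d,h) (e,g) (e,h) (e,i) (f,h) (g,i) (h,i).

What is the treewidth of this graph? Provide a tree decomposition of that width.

Each bag holds 3 vertices, so the decomposition has width 2, which upper-bounds the treewidth. On the other hand G contains the 3-clique {e, g, i}. A clique must lie in a single bag of any decomposition, so no decomposition can have width below 2. The upper and lower bounds meet at 2, so that is the treewidth.

Treewidth 2.
Bags: B1 = {e, h, i}  B2 = {b, h, i}  B3 = {e, g, i}  B4 = {b, d, h}  B5 = {c, h, i}  B6 = {a, d, h}  B7 = {c, f, h}
Tree: B1–B2, B1–B3, B2–B4, B1–B5, B4–B6, B5–B7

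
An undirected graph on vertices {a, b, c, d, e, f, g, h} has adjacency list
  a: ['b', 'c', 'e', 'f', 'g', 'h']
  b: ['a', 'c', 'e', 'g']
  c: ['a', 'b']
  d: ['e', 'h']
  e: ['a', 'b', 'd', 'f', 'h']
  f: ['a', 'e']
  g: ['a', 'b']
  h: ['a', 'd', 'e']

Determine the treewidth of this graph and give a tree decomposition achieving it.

The largest bag has 3 vertices, giving width 2; this decomposition certifies tw(G) ≤ 2. Conversely, {d, e, h} is a clique of size 3, and the vertices of any clique must share a bag in every tree decomposition; so some bag has ≥ 3 vertices and tw(G) ≥ 2. Hence tw(G) = 2 exactly.

Treewidth 2.
One optimal decomposition is:
Bags: B1 = {a, b, g}  B2 = {a, b, e}  B3 = {a, e, h}  B4 = {a, e, f}  B5 = {a, b, c}  B6 = {d, e, h}
Tree: B1–B2, B2–B3, B3–B4, B2–B5, B3–B6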